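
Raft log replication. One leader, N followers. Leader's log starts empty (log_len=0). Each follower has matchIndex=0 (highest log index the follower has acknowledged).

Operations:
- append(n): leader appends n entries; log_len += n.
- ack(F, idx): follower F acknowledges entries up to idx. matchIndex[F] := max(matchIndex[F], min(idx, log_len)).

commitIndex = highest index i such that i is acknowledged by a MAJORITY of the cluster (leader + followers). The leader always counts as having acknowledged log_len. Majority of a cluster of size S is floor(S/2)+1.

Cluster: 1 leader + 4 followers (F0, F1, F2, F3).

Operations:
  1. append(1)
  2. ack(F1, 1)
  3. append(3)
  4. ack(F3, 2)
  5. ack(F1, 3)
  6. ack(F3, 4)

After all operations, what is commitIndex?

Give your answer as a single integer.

Op 1: append 1 -> log_len=1
Op 2: F1 acks idx 1 -> match: F0=0 F1=1 F2=0 F3=0; commitIndex=0
Op 3: append 3 -> log_len=4
Op 4: F3 acks idx 2 -> match: F0=0 F1=1 F2=0 F3=2; commitIndex=1
Op 5: F1 acks idx 3 -> match: F0=0 F1=3 F2=0 F3=2; commitIndex=2
Op 6: F3 acks idx 4 -> match: F0=0 F1=3 F2=0 F3=4; commitIndex=3

Answer: 3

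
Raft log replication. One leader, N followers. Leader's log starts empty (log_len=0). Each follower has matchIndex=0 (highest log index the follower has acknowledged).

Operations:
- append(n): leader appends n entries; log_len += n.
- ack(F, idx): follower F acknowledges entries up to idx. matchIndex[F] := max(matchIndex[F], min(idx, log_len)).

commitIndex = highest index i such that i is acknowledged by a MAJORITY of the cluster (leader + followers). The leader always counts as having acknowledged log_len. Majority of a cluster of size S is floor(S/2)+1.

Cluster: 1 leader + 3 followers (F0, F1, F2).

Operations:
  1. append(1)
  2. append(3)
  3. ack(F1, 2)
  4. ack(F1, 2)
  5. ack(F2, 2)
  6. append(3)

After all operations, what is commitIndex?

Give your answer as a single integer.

Answer: 2

Derivation:
Op 1: append 1 -> log_len=1
Op 2: append 3 -> log_len=4
Op 3: F1 acks idx 2 -> match: F0=0 F1=2 F2=0; commitIndex=0
Op 4: F1 acks idx 2 -> match: F0=0 F1=2 F2=0; commitIndex=0
Op 5: F2 acks idx 2 -> match: F0=0 F1=2 F2=2; commitIndex=2
Op 6: append 3 -> log_len=7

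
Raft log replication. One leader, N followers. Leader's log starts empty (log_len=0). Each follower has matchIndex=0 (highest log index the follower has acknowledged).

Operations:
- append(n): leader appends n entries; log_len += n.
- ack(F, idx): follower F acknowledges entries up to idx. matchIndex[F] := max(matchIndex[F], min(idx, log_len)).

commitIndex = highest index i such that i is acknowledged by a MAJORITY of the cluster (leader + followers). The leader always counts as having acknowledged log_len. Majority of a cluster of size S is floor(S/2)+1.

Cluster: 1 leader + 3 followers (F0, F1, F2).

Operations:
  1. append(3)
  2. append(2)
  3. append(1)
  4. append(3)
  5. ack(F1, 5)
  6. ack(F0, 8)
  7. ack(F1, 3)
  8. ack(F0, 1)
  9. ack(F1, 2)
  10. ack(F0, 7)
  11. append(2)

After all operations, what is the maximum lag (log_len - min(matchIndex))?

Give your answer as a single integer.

Op 1: append 3 -> log_len=3
Op 2: append 2 -> log_len=5
Op 3: append 1 -> log_len=6
Op 4: append 3 -> log_len=9
Op 5: F1 acks idx 5 -> match: F0=0 F1=5 F2=0; commitIndex=0
Op 6: F0 acks idx 8 -> match: F0=8 F1=5 F2=0; commitIndex=5
Op 7: F1 acks idx 3 -> match: F0=8 F1=5 F2=0; commitIndex=5
Op 8: F0 acks idx 1 -> match: F0=8 F1=5 F2=0; commitIndex=5
Op 9: F1 acks idx 2 -> match: F0=8 F1=5 F2=0; commitIndex=5
Op 10: F0 acks idx 7 -> match: F0=8 F1=5 F2=0; commitIndex=5
Op 11: append 2 -> log_len=11

Answer: 11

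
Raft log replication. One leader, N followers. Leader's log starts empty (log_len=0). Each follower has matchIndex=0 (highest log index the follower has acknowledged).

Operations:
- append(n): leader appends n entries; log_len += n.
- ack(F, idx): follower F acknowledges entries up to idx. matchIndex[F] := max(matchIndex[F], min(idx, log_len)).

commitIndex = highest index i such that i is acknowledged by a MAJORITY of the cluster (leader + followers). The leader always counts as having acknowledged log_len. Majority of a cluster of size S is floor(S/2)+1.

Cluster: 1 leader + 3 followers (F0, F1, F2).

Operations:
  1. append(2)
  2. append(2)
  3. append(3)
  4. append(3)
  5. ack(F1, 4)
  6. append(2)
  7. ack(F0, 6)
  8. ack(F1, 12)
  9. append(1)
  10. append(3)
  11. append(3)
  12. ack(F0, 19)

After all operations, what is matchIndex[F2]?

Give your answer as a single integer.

Op 1: append 2 -> log_len=2
Op 2: append 2 -> log_len=4
Op 3: append 3 -> log_len=7
Op 4: append 3 -> log_len=10
Op 5: F1 acks idx 4 -> match: F0=0 F1=4 F2=0; commitIndex=0
Op 6: append 2 -> log_len=12
Op 7: F0 acks idx 6 -> match: F0=6 F1=4 F2=0; commitIndex=4
Op 8: F1 acks idx 12 -> match: F0=6 F1=12 F2=0; commitIndex=6
Op 9: append 1 -> log_len=13
Op 10: append 3 -> log_len=16
Op 11: append 3 -> log_len=19
Op 12: F0 acks idx 19 -> match: F0=19 F1=12 F2=0; commitIndex=12

Answer: 0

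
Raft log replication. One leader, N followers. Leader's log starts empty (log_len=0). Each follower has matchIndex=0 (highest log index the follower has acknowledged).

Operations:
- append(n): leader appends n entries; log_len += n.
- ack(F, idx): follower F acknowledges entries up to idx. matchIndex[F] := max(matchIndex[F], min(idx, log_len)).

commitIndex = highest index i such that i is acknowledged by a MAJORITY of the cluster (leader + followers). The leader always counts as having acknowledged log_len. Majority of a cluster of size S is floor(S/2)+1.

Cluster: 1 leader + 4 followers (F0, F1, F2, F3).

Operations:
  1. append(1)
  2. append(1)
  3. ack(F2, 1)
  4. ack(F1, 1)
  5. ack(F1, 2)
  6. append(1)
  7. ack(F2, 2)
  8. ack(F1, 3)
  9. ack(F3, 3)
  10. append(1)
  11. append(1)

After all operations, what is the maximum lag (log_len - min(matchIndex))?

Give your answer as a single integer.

Answer: 5

Derivation:
Op 1: append 1 -> log_len=1
Op 2: append 1 -> log_len=2
Op 3: F2 acks idx 1 -> match: F0=0 F1=0 F2=1 F3=0; commitIndex=0
Op 4: F1 acks idx 1 -> match: F0=0 F1=1 F2=1 F3=0; commitIndex=1
Op 5: F1 acks idx 2 -> match: F0=0 F1=2 F2=1 F3=0; commitIndex=1
Op 6: append 1 -> log_len=3
Op 7: F2 acks idx 2 -> match: F0=0 F1=2 F2=2 F3=0; commitIndex=2
Op 8: F1 acks idx 3 -> match: F0=0 F1=3 F2=2 F3=0; commitIndex=2
Op 9: F3 acks idx 3 -> match: F0=0 F1=3 F2=2 F3=3; commitIndex=3
Op 10: append 1 -> log_len=4
Op 11: append 1 -> log_len=5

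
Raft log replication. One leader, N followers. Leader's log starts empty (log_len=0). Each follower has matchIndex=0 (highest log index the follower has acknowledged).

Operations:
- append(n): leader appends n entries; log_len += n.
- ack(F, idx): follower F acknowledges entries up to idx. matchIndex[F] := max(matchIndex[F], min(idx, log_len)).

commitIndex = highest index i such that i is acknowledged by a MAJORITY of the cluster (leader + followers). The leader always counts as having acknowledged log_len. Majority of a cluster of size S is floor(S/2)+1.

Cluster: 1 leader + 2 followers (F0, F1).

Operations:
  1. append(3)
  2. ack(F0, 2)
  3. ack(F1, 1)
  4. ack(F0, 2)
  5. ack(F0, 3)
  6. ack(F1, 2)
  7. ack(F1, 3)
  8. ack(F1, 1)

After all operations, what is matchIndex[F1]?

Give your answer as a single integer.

Answer: 3

Derivation:
Op 1: append 3 -> log_len=3
Op 2: F0 acks idx 2 -> match: F0=2 F1=0; commitIndex=2
Op 3: F1 acks idx 1 -> match: F0=2 F1=1; commitIndex=2
Op 4: F0 acks idx 2 -> match: F0=2 F1=1; commitIndex=2
Op 5: F0 acks idx 3 -> match: F0=3 F1=1; commitIndex=3
Op 6: F1 acks idx 2 -> match: F0=3 F1=2; commitIndex=3
Op 7: F1 acks idx 3 -> match: F0=3 F1=3; commitIndex=3
Op 8: F1 acks idx 1 -> match: F0=3 F1=3; commitIndex=3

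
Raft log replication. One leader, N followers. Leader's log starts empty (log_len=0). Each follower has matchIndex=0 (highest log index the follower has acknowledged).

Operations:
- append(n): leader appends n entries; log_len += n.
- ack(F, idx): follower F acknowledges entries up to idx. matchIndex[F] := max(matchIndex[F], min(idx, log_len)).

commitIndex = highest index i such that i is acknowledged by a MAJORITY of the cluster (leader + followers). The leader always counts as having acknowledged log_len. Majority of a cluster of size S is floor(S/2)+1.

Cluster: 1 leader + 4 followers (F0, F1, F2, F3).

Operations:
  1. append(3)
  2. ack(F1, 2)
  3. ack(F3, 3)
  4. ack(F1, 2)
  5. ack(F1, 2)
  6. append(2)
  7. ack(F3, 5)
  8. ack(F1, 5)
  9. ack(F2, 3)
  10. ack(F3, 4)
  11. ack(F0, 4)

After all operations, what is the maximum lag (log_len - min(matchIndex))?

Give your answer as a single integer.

Op 1: append 3 -> log_len=3
Op 2: F1 acks idx 2 -> match: F0=0 F1=2 F2=0 F3=0; commitIndex=0
Op 3: F3 acks idx 3 -> match: F0=0 F1=2 F2=0 F3=3; commitIndex=2
Op 4: F1 acks idx 2 -> match: F0=0 F1=2 F2=0 F3=3; commitIndex=2
Op 5: F1 acks idx 2 -> match: F0=0 F1=2 F2=0 F3=3; commitIndex=2
Op 6: append 2 -> log_len=5
Op 7: F3 acks idx 5 -> match: F0=0 F1=2 F2=0 F3=5; commitIndex=2
Op 8: F1 acks idx 5 -> match: F0=0 F1=5 F2=0 F3=5; commitIndex=5
Op 9: F2 acks idx 3 -> match: F0=0 F1=5 F2=3 F3=5; commitIndex=5
Op 10: F3 acks idx 4 -> match: F0=0 F1=5 F2=3 F3=5; commitIndex=5
Op 11: F0 acks idx 4 -> match: F0=4 F1=5 F2=3 F3=5; commitIndex=5

Answer: 2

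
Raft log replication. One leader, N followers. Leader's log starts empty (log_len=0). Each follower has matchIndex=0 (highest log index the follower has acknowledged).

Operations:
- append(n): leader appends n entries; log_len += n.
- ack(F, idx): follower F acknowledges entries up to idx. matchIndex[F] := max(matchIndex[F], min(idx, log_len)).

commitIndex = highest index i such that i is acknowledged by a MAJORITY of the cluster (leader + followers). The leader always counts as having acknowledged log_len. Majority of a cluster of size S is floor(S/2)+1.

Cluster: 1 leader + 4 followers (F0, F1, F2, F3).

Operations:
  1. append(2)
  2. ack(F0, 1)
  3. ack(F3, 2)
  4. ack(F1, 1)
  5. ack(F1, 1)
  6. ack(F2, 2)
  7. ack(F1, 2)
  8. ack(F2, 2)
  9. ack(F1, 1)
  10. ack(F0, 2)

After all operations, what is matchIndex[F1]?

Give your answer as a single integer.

Op 1: append 2 -> log_len=2
Op 2: F0 acks idx 1 -> match: F0=1 F1=0 F2=0 F3=0; commitIndex=0
Op 3: F3 acks idx 2 -> match: F0=1 F1=0 F2=0 F3=2; commitIndex=1
Op 4: F1 acks idx 1 -> match: F0=1 F1=1 F2=0 F3=2; commitIndex=1
Op 5: F1 acks idx 1 -> match: F0=1 F1=1 F2=0 F3=2; commitIndex=1
Op 6: F2 acks idx 2 -> match: F0=1 F1=1 F2=2 F3=2; commitIndex=2
Op 7: F1 acks idx 2 -> match: F0=1 F1=2 F2=2 F3=2; commitIndex=2
Op 8: F2 acks idx 2 -> match: F0=1 F1=2 F2=2 F3=2; commitIndex=2
Op 9: F1 acks idx 1 -> match: F0=1 F1=2 F2=2 F3=2; commitIndex=2
Op 10: F0 acks idx 2 -> match: F0=2 F1=2 F2=2 F3=2; commitIndex=2

Answer: 2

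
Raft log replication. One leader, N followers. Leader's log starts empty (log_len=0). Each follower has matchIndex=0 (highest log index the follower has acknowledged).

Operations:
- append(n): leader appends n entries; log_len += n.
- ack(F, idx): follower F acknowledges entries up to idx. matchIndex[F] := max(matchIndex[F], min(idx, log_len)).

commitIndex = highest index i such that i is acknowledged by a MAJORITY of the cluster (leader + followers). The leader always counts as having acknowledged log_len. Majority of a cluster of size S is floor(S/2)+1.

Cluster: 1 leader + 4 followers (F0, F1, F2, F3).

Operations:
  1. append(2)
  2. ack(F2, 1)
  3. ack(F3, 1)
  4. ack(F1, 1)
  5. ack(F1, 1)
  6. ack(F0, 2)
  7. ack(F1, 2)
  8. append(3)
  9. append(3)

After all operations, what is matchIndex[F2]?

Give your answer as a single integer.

Op 1: append 2 -> log_len=2
Op 2: F2 acks idx 1 -> match: F0=0 F1=0 F2=1 F3=0; commitIndex=0
Op 3: F3 acks idx 1 -> match: F0=0 F1=0 F2=1 F3=1; commitIndex=1
Op 4: F1 acks idx 1 -> match: F0=0 F1=1 F2=1 F3=1; commitIndex=1
Op 5: F1 acks idx 1 -> match: F0=0 F1=1 F2=1 F3=1; commitIndex=1
Op 6: F0 acks idx 2 -> match: F0=2 F1=1 F2=1 F3=1; commitIndex=1
Op 7: F1 acks idx 2 -> match: F0=2 F1=2 F2=1 F3=1; commitIndex=2
Op 8: append 3 -> log_len=5
Op 9: append 3 -> log_len=8

Answer: 1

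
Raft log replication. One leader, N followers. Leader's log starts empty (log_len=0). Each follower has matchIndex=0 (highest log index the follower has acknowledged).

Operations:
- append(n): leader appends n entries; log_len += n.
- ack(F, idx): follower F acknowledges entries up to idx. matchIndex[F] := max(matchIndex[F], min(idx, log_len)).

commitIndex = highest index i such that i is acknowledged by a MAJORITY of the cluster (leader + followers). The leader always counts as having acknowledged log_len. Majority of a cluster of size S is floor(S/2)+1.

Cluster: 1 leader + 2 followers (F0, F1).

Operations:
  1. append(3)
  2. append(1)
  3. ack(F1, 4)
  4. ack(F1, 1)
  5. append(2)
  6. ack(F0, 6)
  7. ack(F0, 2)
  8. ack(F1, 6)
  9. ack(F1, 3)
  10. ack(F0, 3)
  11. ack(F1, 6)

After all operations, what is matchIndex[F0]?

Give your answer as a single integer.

Op 1: append 3 -> log_len=3
Op 2: append 1 -> log_len=4
Op 3: F1 acks idx 4 -> match: F0=0 F1=4; commitIndex=4
Op 4: F1 acks idx 1 -> match: F0=0 F1=4; commitIndex=4
Op 5: append 2 -> log_len=6
Op 6: F0 acks idx 6 -> match: F0=6 F1=4; commitIndex=6
Op 7: F0 acks idx 2 -> match: F0=6 F1=4; commitIndex=6
Op 8: F1 acks idx 6 -> match: F0=6 F1=6; commitIndex=6
Op 9: F1 acks idx 3 -> match: F0=6 F1=6; commitIndex=6
Op 10: F0 acks idx 3 -> match: F0=6 F1=6; commitIndex=6
Op 11: F1 acks idx 6 -> match: F0=6 F1=6; commitIndex=6

Answer: 6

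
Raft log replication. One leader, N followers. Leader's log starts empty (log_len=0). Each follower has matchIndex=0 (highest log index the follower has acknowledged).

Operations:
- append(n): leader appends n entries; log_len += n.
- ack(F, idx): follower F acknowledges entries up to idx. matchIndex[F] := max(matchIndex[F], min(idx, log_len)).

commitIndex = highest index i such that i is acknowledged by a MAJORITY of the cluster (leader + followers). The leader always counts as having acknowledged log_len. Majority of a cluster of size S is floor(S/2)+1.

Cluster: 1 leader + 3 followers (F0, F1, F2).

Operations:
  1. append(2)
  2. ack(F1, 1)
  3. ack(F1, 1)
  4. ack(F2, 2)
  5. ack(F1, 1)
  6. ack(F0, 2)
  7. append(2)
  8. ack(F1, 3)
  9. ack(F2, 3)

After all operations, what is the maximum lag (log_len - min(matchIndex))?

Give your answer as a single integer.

Op 1: append 2 -> log_len=2
Op 2: F1 acks idx 1 -> match: F0=0 F1=1 F2=0; commitIndex=0
Op 3: F1 acks idx 1 -> match: F0=0 F1=1 F2=0; commitIndex=0
Op 4: F2 acks idx 2 -> match: F0=0 F1=1 F2=2; commitIndex=1
Op 5: F1 acks idx 1 -> match: F0=0 F1=1 F2=2; commitIndex=1
Op 6: F0 acks idx 2 -> match: F0=2 F1=1 F2=2; commitIndex=2
Op 7: append 2 -> log_len=4
Op 8: F1 acks idx 3 -> match: F0=2 F1=3 F2=2; commitIndex=2
Op 9: F2 acks idx 3 -> match: F0=2 F1=3 F2=3; commitIndex=3

Answer: 2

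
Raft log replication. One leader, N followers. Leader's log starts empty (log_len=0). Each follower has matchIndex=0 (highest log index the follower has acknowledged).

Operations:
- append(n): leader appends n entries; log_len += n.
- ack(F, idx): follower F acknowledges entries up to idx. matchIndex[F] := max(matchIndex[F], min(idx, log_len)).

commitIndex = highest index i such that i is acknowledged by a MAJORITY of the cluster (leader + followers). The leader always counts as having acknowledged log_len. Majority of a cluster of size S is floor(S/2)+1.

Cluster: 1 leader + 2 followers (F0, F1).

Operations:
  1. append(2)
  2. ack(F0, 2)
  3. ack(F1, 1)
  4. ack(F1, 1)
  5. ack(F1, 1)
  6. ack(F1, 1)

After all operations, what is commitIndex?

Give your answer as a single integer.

Answer: 2

Derivation:
Op 1: append 2 -> log_len=2
Op 2: F0 acks idx 2 -> match: F0=2 F1=0; commitIndex=2
Op 3: F1 acks idx 1 -> match: F0=2 F1=1; commitIndex=2
Op 4: F1 acks idx 1 -> match: F0=2 F1=1; commitIndex=2
Op 5: F1 acks idx 1 -> match: F0=2 F1=1; commitIndex=2
Op 6: F1 acks idx 1 -> match: F0=2 F1=1; commitIndex=2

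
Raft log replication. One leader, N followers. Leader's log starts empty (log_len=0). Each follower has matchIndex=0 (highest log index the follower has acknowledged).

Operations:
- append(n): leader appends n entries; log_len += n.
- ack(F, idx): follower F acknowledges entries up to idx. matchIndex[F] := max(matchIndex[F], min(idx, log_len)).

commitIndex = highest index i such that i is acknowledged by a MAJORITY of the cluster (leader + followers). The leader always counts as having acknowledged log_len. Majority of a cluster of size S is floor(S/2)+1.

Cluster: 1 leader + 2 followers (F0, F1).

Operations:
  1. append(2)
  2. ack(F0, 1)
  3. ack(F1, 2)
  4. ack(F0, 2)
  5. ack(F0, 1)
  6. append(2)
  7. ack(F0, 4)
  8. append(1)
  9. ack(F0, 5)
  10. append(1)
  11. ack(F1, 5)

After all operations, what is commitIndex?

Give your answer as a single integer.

Op 1: append 2 -> log_len=2
Op 2: F0 acks idx 1 -> match: F0=1 F1=0; commitIndex=1
Op 3: F1 acks idx 2 -> match: F0=1 F1=2; commitIndex=2
Op 4: F0 acks idx 2 -> match: F0=2 F1=2; commitIndex=2
Op 5: F0 acks idx 1 -> match: F0=2 F1=2; commitIndex=2
Op 6: append 2 -> log_len=4
Op 7: F0 acks idx 4 -> match: F0=4 F1=2; commitIndex=4
Op 8: append 1 -> log_len=5
Op 9: F0 acks idx 5 -> match: F0=5 F1=2; commitIndex=5
Op 10: append 1 -> log_len=6
Op 11: F1 acks idx 5 -> match: F0=5 F1=5; commitIndex=5

Answer: 5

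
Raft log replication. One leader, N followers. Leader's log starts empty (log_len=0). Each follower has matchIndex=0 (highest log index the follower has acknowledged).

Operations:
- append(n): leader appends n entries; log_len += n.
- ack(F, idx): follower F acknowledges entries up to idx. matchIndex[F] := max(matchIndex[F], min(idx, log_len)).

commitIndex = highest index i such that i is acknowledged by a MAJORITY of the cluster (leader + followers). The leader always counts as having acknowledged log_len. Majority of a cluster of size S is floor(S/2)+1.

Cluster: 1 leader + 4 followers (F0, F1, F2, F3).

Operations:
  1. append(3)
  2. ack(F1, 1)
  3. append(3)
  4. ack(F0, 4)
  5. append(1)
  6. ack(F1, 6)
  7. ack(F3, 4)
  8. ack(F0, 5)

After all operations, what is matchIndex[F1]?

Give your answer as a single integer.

Answer: 6

Derivation:
Op 1: append 3 -> log_len=3
Op 2: F1 acks idx 1 -> match: F0=0 F1=1 F2=0 F3=0; commitIndex=0
Op 3: append 3 -> log_len=6
Op 4: F0 acks idx 4 -> match: F0=4 F1=1 F2=0 F3=0; commitIndex=1
Op 5: append 1 -> log_len=7
Op 6: F1 acks idx 6 -> match: F0=4 F1=6 F2=0 F3=0; commitIndex=4
Op 7: F3 acks idx 4 -> match: F0=4 F1=6 F2=0 F3=4; commitIndex=4
Op 8: F0 acks idx 5 -> match: F0=5 F1=6 F2=0 F3=4; commitIndex=5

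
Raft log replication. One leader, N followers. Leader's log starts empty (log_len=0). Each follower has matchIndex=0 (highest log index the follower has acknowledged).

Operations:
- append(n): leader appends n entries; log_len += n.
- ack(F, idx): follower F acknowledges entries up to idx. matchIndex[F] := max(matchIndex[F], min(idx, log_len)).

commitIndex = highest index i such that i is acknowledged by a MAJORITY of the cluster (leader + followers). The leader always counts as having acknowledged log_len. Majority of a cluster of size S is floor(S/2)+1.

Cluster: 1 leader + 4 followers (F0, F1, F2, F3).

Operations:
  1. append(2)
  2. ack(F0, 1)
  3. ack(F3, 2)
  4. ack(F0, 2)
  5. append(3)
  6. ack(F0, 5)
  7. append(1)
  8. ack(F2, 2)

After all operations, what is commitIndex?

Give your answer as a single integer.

Answer: 2

Derivation:
Op 1: append 2 -> log_len=2
Op 2: F0 acks idx 1 -> match: F0=1 F1=0 F2=0 F3=0; commitIndex=0
Op 3: F3 acks idx 2 -> match: F0=1 F1=0 F2=0 F3=2; commitIndex=1
Op 4: F0 acks idx 2 -> match: F0=2 F1=0 F2=0 F3=2; commitIndex=2
Op 5: append 3 -> log_len=5
Op 6: F0 acks idx 5 -> match: F0=5 F1=0 F2=0 F3=2; commitIndex=2
Op 7: append 1 -> log_len=6
Op 8: F2 acks idx 2 -> match: F0=5 F1=0 F2=2 F3=2; commitIndex=2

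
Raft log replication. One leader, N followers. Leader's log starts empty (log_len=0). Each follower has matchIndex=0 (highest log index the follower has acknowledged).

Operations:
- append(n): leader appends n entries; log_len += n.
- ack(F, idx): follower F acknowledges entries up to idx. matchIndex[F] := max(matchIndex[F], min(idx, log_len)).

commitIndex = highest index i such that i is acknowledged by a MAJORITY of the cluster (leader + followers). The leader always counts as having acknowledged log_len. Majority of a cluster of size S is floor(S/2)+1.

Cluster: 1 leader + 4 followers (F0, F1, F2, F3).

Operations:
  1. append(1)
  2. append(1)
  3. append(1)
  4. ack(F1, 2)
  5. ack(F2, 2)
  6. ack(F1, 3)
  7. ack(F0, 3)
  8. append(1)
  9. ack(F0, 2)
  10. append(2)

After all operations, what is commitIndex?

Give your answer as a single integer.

Answer: 3

Derivation:
Op 1: append 1 -> log_len=1
Op 2: append 1 -> log_len=2
Op 3: append 1 -> log_len=3
Op 4: F1 acks idx 2 -> match: F0=0 F1=2 F2=0 F3=0; commitIndex=0
Op 5: F2 acks idx 2 -> match: F0=0 F1=2 F2=2 F3=0; commitIndex=2
Op 6: F1 acks idx 3 -> match: F0=0 F1=3 F2=2 F3=0; commitIndex=2
Op 7: F0 acks idx 3 -> match: F0=3 F1=3 F2=2 F3=0; commitIndex=3
Op 8: append 1 -> log_len=4
Op 9: F0 acks idx 2 -> match: F0=3 F1=3 F2=2 F3=0; commitIndex=3
Op 10: append 2 -> log_len=6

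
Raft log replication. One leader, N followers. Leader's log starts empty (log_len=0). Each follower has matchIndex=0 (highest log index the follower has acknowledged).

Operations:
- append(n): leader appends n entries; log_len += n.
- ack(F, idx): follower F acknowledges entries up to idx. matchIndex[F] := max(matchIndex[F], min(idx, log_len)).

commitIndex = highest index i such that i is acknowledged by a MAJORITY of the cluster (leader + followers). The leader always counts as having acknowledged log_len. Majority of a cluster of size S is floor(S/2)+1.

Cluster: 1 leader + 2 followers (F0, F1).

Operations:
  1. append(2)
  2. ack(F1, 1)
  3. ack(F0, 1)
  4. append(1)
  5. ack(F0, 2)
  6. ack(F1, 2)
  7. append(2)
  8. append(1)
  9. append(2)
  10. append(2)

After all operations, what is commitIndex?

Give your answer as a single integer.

Op 1: append 2 -> log_len=2
Op 2: F1 acks idx 1 -> match: F0=0 F1=1; commitIndex=1
Op 3: F0 acks idx 1 -> match: F0=1 F1=1; commitIndex=1
Op 4: append 1 -> log_len=3
Op 5: F0 acks idx 2 -> match: F0=2 F1=1; commitIndex=2
Op 6: F1 acks idx 2 -> match: F0=2 F1=2; commitIndex=2
Op 7: append 2 -> log_len=5
Op 8: append 1 -> log_len=6
Op 9: append 2 -> log_len=8
Op 10: append 2 -> log_len=10

Answer: 2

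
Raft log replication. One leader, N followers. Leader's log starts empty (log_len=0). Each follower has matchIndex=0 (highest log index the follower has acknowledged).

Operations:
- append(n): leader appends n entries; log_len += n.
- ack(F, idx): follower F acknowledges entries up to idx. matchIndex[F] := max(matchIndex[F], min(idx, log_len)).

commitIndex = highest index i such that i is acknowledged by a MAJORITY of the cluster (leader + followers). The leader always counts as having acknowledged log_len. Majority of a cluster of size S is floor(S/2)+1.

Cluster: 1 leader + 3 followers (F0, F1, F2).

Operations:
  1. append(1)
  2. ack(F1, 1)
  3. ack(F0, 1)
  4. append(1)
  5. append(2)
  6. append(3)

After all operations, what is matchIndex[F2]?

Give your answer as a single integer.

Op 1: append 1 -> log_len=1
Op 2: F1 acks idx 1 -> match: F0=0 F1=1 F2=0; commitIndex=0
Op 3: F0 acks idx 1 -> match: F0=1 F1=1 F2=0; commitIndex=1
Op 4: append 1 -> log_len=2
Op 5: append 2 -> log_len=4
Op 6: append 3 -> log_len=7

Answer: 0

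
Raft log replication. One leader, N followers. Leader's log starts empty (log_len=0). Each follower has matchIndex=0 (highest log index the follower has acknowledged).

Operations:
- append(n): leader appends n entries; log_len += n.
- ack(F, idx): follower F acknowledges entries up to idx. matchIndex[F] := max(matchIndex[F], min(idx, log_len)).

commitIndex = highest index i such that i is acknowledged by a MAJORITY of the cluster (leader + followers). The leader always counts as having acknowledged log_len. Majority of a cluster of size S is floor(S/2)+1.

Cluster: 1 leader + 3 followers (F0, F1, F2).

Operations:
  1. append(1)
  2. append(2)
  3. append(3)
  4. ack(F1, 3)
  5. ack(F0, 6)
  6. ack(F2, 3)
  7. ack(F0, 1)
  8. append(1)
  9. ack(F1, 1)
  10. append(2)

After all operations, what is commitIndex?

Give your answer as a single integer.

Op 1: append 1 -> log_len=1
Op 2: append 2 -> log_len=3
Op 3: append 3 -> log_len=6
Op 4: F1 acks idx 3 -> match: F0=0 F1=3 F2=0; commitIndex=0
Op 5: F0 acks idx 6 -> match: F0=6 F1=3 F2=0; commitIndex=3
Op 6: F2 acks idx 3 -> match: F0=6 F1=3 F2=3; commitIndex=3
Op 7: F0 acks idx 1 -> match: F0=6 F1=3 F2=3; commitIndex=3
Op 8: append 1 -> log_len=7
Op 9: F1 acks idx 1 -> match: F0=6 F1=3 F2=3; commitIndex=3
Op 10: append 2 -> log_len=9

Answer: 3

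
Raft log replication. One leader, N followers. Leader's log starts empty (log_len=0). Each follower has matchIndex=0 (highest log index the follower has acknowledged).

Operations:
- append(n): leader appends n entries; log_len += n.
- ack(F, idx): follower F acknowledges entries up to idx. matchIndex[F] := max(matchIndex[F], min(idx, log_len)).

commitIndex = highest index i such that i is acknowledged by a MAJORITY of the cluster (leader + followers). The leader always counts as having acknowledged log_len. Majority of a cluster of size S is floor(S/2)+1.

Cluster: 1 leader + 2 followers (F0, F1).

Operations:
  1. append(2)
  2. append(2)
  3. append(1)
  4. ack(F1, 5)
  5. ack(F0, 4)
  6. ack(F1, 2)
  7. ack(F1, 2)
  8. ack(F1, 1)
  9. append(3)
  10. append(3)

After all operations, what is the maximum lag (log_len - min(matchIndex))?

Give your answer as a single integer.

Answer: 7

Derivation:
Op 1: append 2 -> log_len=2
Op 2: append 2 -> log_len=4
Op 3: append 1 -> log_len=5
Op 4: F1 acks idx 5 -> match: F0=0 F1=5; commitIndex=5
Op 5: F0 acks idx 4 -> match: F0=4 F1=5; commitIndex=5
Op 6: F1 acks idx 2 -> match: F0=4 F1=5; commitIndex=5
Op 7: F1 acks idx 2 -> match: F0=4 F1=5; commitIndex=5
Op 8: F1 acks idx 1 -> match: F0=4 F1=5; commitIndex=5
Op 9: append 3 -> log_len=8
Op 10: append 3 -> log_len=11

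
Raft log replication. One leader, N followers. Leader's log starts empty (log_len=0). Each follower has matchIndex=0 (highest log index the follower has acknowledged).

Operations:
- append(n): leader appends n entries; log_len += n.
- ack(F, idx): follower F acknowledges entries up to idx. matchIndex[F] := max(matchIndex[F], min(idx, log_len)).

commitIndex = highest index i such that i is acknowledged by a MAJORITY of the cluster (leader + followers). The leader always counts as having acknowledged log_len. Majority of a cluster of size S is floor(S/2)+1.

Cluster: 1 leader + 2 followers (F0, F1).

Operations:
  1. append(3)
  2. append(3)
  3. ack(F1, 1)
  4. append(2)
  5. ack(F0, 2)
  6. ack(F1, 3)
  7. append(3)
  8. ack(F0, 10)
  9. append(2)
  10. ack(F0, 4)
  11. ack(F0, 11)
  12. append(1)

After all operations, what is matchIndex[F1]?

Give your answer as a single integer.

Op 1: append 3 -> log_len=3
Op 2: append 3 -> log_len=6
Op 3: F1 acks idx 1 -> match: F0=0 F1=1; commitIndex=1
Op 4: append 2 -> log_len=8
Op 5: F0 acks idx 2 -> match: F0=2 F1=1; commitIndex=2
Op 6: F1 acks idx 3 -> match: F0=2 F1=3; commitIndex=3
Op 7: append 3 -> log_len=11
Op 8: F0 acks idx 10 -> match: F0=10 F1=3; commitIndex=10
Op 9: append 2 -> log_len=13
Op 10: F0 acks idx 4 -> match: F0=10 F1=3; commitIndex=10
Op 11: F0 acks idx 11 -> match: F0=11 F1=3; commitIndex=11
Op 12: append 1 -> log_len=14

Answer: 3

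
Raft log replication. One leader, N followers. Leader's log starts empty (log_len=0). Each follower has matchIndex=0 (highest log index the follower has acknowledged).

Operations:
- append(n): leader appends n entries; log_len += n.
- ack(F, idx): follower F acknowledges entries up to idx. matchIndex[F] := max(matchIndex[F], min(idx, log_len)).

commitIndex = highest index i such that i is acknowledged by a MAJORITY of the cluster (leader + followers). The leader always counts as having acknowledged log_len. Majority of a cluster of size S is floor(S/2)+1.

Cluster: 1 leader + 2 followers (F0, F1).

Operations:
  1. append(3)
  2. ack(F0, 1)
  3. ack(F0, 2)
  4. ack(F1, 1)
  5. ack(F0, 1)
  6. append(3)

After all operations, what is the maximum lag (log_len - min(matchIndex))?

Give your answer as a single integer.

Op 1: append 3 -> log_len=3
Op 2: F0 acks idx 1 -> match: F0=1 F1=0; commitIndex=1
Op 3: F0 acks idx 2 -> match: F0=2 F1=0; commitIndex=2
Op 4: F1 acks idx 1 -> match: F0=2 F1=1; commitIndex=2
Op 5: F0 acks idx 1 -> match: F0=2 F1=1; commitIndex=2
Op 6: append 3 -> log_len=6

Answer: 5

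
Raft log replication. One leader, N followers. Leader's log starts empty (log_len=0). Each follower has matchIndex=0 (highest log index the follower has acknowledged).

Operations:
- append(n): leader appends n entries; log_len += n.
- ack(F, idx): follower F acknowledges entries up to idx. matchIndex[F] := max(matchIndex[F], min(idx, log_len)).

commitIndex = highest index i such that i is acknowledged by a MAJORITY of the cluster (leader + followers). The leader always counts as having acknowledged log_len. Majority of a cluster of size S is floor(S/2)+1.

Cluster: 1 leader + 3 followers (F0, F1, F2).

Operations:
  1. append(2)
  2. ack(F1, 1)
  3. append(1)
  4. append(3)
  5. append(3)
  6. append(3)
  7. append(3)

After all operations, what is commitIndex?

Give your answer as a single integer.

Op 1: append 2 -> log_len=2
Op 2: F1 acks idx 1 -> match: F0=0 F1=1 F2=0; commitIndex=0
Op 3: append 1 -> log_len=3
Op 4: append 3 -> log_len=6
Op 5: append 3 -> log_len=9
Op 6: append 3 -> log_len=12
Op 7: append 3 -> log_len=15

Answer: 0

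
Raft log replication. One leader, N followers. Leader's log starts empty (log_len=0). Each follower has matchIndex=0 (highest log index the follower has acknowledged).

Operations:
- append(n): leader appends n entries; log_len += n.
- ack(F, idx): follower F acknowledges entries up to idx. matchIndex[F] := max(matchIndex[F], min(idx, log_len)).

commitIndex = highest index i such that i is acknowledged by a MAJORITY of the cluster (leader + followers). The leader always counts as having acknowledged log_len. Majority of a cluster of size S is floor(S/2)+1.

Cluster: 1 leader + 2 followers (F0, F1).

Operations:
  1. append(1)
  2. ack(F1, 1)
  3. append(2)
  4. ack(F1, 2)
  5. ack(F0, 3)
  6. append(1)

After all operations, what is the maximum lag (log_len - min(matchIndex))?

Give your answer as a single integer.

Answer: 2

Derivation:
Op 1: append 1 -> log_len=1
Op 2: F1 acks idx 1 -> match: F0=0 F1=1; commitIndex=1
Op 3: append 2 -> log_len=3
Op 4: F1 acks idx 2 -> match: F0=0 F1=2; commitIndex=2
Op 5: F0 acks idx 3 -> match: F0=3 F1=2; commitIndex=3
Op 6: append 1 -> log_len=4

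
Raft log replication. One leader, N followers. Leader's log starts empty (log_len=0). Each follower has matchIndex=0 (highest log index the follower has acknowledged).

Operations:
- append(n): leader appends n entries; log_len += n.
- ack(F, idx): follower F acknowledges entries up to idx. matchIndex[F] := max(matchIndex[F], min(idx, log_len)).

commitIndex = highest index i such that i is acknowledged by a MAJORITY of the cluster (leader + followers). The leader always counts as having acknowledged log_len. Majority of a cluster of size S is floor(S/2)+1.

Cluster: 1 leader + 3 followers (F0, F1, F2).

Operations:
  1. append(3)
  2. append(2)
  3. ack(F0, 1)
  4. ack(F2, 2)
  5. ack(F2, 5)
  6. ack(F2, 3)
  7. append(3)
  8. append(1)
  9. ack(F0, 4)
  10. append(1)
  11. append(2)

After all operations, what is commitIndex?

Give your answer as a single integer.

Op 1: append 3 -> log_len=3
Op 2: append 2 -> log_len=5
Op 3: F0 acks idx 1 -> match: F0=1 F1=0 F2=0; commitIndex=0
Op 4: F2 acks idx 2 -> match: F0=1 F1=0 F2=2; commitIndex=1
Op 5: F2 acks idx 5 -> match: F0=1 F1=0 F2=5; commitIndex=1
Op 6: F2 acks idx 3 -> match: F0=1 F1=0 F2=5; commitIndex=1
Op 7: append 3 -> log_len=8
Op 8: append 1 -> log_len=9
Op 9: F0 acks idx 4 -> match: F0=4 F1=0 F2=5; commitIndex=4
Op 10: append 1 -> log_len=10
Op 11: append 2 -> log_len=12

Answer: 4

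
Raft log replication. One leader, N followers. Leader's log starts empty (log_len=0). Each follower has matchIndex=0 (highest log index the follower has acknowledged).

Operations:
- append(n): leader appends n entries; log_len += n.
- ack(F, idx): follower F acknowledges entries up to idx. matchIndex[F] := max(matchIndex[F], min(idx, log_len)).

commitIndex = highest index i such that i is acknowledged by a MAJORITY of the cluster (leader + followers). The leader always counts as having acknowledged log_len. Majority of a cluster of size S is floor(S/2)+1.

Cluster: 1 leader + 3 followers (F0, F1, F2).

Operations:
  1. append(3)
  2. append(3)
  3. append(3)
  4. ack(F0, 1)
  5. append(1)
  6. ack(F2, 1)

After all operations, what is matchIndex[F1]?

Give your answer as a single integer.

Answer: 0

Derivation:
Op 1: append 3 -> log_len=3
Op 2: append 3 -> log_len=6
Op 3: append 3 -> log_len=9
Op 4: F0 acks idx 1 -> match: F0=1 F1=0 F2=0; commitIndex=0
Op 5: append 1 -> log_len=10
Op 6: F2 acks idx 1 -> match: F0=1 F1=0 F2=1; commitIndex=1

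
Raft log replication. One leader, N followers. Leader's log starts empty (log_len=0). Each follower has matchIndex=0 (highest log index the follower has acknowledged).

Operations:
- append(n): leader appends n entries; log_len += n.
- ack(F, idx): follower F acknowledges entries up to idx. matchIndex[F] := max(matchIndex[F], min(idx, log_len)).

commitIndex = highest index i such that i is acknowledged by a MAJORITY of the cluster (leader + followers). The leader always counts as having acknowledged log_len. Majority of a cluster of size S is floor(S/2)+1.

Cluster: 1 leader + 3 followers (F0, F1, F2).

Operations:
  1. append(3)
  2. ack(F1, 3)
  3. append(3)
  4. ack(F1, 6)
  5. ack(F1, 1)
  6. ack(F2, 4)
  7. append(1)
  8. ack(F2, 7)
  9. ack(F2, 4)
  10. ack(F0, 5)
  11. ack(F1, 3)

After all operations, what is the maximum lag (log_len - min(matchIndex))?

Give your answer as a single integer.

Answer: 2

Derivation:
Op 1: append 3 -> log_len=3
Op 2: F1 acks idx 3 -> match: F0=0 F1=3 F2=0; commitIndex=0
Op 3: append 3 -> log_len=6
Op 4: F1 acks idx 6 -> match: F0=0 F1=6 F2=0; commitIndex=0
Op 5: F1 acks idx 1 -> match: F0=0 F1=6 F2=0; commitIndex=0
Op 6: F2 acks idx 4 -> match: F0=0 F1=6 F2=4; commitIndex=4
Op 7: append 1 -> log_len=7
Op 8: F2 acks idx 7 -> match: F0=0 F1=6 F2=7; commitIndex=6
Op 9: F2 acks idx 4 -> match: F0=0 F1=6 F2=7; commitIndex=6
Op 10: F0 acks idx 5 -> match: F0=5 F1=6 F2=7; commitIndex=6
Op 11: F1 acks idx 3 -> match: F0=5 F1=6 F2=7; commitIndex=6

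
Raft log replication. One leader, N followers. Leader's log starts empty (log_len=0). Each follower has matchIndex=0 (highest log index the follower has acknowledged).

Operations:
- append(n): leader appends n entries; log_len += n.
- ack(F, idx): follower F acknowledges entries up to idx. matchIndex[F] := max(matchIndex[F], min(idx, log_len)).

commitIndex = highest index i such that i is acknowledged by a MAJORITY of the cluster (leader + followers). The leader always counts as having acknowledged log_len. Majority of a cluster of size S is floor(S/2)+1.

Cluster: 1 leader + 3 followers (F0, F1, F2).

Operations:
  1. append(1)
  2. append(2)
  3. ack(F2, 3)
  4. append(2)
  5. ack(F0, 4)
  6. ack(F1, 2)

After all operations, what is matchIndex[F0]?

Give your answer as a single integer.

Op 1: append 1 -> log_len=1
Op 2: append 2 -> log_len=3
Op 3: F2 acks idx 3 -> match: F0=0 F1=0 F2=3; commitIndex=0
Op 4: append 2 -> log_len=5
Op 5: F0 acks idx 4 -> match: F0=4 F1=0 F2=3; commitIndex=3
Op 6: F1 acks idx 2 -> match: F0=4 F1=2 F2=3; commitIndex=3

Answer: 4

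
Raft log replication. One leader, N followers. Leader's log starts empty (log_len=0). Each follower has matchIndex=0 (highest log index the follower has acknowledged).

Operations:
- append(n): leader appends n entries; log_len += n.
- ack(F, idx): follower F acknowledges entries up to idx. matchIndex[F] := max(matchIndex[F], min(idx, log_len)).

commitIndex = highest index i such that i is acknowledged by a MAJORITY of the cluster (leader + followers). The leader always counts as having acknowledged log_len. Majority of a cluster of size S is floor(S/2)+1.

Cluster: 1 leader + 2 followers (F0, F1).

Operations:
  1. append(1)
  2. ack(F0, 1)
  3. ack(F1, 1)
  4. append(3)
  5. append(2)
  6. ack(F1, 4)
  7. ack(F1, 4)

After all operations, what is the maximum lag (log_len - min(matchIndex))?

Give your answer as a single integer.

Answer: 5

Derivation:
Op 1: append 1 -> log_len=1
Op 2: F0 acks idx 1 -> match: F0=1 F1=0; commitIndex=1
Op 3: F1 acks idx 1 -> match: F0=1 F1=1; commitIndex=1
Op 4: append 3 -> log_len=4
Op 5: append 2 -> log_len=6
Op 6: F1 acks idx 4 -> match: F0=1 F1=4; commitIndex=4
Op 7: F1 acks idx 4 -> match: F0=1 F1=4; commitIndex=4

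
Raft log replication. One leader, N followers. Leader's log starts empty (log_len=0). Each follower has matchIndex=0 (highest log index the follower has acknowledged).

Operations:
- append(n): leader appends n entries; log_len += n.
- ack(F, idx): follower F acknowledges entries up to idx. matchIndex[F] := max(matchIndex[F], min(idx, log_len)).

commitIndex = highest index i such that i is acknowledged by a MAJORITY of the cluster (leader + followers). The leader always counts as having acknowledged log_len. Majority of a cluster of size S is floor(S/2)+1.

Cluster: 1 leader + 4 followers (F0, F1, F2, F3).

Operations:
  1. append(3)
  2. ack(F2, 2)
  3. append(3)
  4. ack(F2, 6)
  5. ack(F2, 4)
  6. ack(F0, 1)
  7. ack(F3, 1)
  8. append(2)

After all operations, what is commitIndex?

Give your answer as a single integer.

Answer: 1

Derivation:
Op 1: append 3 -> log_len=3
Op 2: F2 acks idx 2 -> match: F0=0 F1=0 F2=2 F3=0; commitIndex=0
Op 3: append 3 -> log_len=6
Op 4: F2 acks idx 6 -> match: F0=0 F1=0 F2=6 F3=0; commitIndex=0
Op 5: F2 acks idx 4 -> match: F0=0 F1=0 F2=6 F3=0; commitIndex=0
Op 6: F0 acks idx 1 -> match: F0=1 F1=0 F2=6 F3=0; commitIndex=1
Op 7: F3 acks idx 1 -> match: F0=1 F1=0 F2=6 F3=1; commitIndex=1
Op 8: append 2 -> log_len=8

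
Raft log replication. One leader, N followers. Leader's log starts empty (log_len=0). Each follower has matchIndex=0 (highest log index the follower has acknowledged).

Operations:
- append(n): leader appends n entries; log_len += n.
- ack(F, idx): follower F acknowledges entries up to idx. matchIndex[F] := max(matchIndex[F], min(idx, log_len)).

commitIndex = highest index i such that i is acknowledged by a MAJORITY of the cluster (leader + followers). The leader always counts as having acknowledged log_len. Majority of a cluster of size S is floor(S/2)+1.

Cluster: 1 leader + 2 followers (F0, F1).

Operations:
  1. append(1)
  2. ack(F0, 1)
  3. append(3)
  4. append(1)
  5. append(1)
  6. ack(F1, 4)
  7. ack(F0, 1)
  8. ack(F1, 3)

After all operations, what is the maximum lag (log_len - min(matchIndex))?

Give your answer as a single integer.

Answer: 5

Derivation:
Op 1: append 1 -> log_len=1
Op 2: F0 acks idx 1 -> match: F0=1 F1=0; commitIndex=1
Op 3: append 3 -> log_len=4
Op 4: append 1 -> log_len=5
Op 5: append 1 -> log_len=6
Op 6: F1 acks idx 4 -> match: F0=1 F1=4; commitIndex=4
Op 7: F0 acks idx 1 -> match: F0=1 F1=4; commitIndex=4
Op 8: F1 acks idx 3 -> match: F0=1 F1=4; commitIndex=4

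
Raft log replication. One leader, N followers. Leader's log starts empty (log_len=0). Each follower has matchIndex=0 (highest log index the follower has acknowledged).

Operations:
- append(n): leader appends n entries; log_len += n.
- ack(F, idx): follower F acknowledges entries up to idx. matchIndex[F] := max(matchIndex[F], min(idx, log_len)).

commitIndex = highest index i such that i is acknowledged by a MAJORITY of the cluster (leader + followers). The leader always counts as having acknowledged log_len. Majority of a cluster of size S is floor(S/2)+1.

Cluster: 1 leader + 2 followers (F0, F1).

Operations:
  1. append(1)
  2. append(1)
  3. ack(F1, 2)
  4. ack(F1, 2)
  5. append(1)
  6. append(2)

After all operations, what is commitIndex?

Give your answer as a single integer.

Op 1: append 1 -> log_len=1
Op 2: append 1 -> log_len=2
Op 3: F1 acks idx 2 -> match: F0=0 F1=2; commitIndex=2
Op 4: F1 acks idx 2 -> match: F0=0 F1=2; commitIndex=2
Op 5: append 1 -> log_len=3
Op 6: append 2 -> log_len=5

Answer: 2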